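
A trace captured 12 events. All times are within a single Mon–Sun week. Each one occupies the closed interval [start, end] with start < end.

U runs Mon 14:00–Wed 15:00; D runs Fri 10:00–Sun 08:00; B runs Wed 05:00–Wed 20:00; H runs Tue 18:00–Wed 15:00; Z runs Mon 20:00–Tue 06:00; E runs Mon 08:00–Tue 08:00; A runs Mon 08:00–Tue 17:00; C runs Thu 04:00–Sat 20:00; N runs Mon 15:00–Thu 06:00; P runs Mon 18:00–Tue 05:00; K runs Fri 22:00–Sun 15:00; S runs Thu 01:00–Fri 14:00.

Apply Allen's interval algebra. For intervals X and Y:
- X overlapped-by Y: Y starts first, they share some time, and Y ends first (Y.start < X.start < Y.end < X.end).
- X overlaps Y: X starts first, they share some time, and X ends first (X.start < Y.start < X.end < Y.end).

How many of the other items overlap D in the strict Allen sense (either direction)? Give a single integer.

3

Target D = [Fri 10:00, Sun 08:00].
A [Mon 08:00, Tue 17:00] → before → no.
B [Wed 05:00, Wed 20:00] → before → no.
C [Thu 04:00, Sat 20:00] → overlaps → counts.
E [Mon 08:00, Tue 08:00] → before → no.
H [Tue 18:00, Wed 15:00] → before → no.
K [Fri 22:00, Sun 15:00] → overlapped-by → counts.
N [Mon 15:00, Thu 06:00] → before → no.
P [Mon 18:00, Tue 05:00] → before → no.
S [Thu 01:00, Fri 14:00] → overlaps → counts.
U [Mon 14:00, Wed 15:00] → before → no.
Z [Mon 20:00, Tue 06:00] → before → no.
Total: 3.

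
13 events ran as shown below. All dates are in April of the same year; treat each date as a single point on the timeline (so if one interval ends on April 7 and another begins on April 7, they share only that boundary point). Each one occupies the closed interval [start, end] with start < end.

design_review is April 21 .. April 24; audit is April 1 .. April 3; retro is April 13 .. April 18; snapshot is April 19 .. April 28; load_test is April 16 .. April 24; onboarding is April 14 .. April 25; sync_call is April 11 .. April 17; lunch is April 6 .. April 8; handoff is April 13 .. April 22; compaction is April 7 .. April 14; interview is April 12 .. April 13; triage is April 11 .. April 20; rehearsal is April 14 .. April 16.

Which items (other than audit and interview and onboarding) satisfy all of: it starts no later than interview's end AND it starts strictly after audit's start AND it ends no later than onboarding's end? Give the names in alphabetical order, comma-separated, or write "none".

Conditions: its start is no later than interview's end (X.start <= April 13) AND its start is strictly after audit's start (X.start > April 1) AND its end is no later than onboarding's end (X.end <= April 25).
compaction: start April 7 <= April 13? ✓; start April 7 > April 1? ✓; end April 14 <= April 25? ✓ → yes.
design_review: start April 21 <= April 13? ✗; start April 21 > April 1? ✓; end April 24 <= April 25? ✓ → no.
handoff: start April 13 <= April 13? ✓; start April 13 > April 1? ✓; end April 22 <= April 25? ✓ → yes.
load_test: start April 16 <= April 13? ✗; start April 16 > April 1? ✓; end April 24 <= April 25? ✓ → no.
lunch: start April 6 <= April 13? ✓; start April 6 > April 1? ✓; end April 8 <= April 25? ✓ → yes.
rehearsal: start April 14 <= April 13? ✗; start April 14 > April 1? ✓; end April 16 <= April 25? ✓ → no.
retro: start April 13 <= April 13? ✓; start April 13 > April 1? ✓; end April 18 <= April 25? ✓ → yes.
snapshot: start April 19 <= April 13? ✗; start April 19 > April 1? ✓; end April 28 <= April 25? ✗ → no.
sync_call: start April 11 <= April 13? ✓; start April 11 > April 1? ✓; end April 17 <= April 25? ✓ → yes.
triage: start April 11 <= April 13? ✓; start April 11 > April 1? ✓; end April 20 <= April 25? ✓ → yes.
Result: compaction, handoff, lunch, retro, sync_call, triage.

compaction, handoff, lunch, retro, sync_call, triage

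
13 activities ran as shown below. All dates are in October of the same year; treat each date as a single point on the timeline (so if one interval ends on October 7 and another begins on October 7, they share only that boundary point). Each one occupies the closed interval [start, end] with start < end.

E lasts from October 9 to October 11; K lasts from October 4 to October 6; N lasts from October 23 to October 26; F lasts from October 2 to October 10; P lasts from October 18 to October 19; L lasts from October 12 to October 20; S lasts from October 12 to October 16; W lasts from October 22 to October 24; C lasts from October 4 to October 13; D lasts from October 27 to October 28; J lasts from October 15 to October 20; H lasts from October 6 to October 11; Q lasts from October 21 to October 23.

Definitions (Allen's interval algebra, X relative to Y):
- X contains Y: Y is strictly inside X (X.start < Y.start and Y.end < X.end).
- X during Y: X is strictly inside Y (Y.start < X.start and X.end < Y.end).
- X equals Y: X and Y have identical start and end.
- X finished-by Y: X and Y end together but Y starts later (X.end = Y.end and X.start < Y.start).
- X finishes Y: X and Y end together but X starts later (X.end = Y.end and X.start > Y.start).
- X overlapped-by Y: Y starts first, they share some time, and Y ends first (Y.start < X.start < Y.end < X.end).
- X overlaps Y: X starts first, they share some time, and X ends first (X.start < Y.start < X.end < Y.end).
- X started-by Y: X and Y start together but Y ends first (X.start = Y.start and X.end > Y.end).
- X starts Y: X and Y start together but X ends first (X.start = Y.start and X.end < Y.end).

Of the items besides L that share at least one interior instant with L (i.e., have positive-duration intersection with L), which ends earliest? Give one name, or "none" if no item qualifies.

C

Target L = [October 12, October 20].
C [October 4, October 13] → overlaps → candidate.
D [October 27, October 28] → after → excluded.
E [October 9, October 11] → before → excluded.
F [October 2, October 10] → before → excluded.
H [October 6, October 11] → before → excluded.
J [October 15, October 20] → finishes → candidate.
K [October 4, October 6] → before → excluded.
N [October 23, October 26] → after → excluded.
P [October 18, October 19] → during → candidate.
Q [October 21, October 23] → after → excluded.
S [October 12, October 16] → starts → candidate.
W [October 22, October 24] → after → excluded.
Among candidates, earliest end is October 13 → C.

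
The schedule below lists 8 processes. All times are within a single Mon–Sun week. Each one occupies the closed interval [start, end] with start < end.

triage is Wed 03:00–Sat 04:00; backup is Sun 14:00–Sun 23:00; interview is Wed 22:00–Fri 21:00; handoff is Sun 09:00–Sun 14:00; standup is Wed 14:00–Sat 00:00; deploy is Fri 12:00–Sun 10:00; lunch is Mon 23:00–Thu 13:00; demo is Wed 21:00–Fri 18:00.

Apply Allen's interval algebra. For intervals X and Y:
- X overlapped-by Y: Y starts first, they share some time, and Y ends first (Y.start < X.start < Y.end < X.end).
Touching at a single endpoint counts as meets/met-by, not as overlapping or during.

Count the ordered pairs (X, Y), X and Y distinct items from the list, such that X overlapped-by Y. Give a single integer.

10

Checking all 56 ordered pairs for relation 'overlapped-by'; matching pairs in alphabetical order:
(demo, lunch): demo overlapped-by lunch ✓
(deploy, demo): deploy overlapped-by demo ✓
(deploy, interview): deploy overlapped-by interview ✓
(deploy, standup): deploy overlapped-by standup ✓
(deploy, triage): deploy overlapped-by triage ✓
(handoff, deploy): handoff overlapped-by deploy ✓
(interview, demo): interview overlapped-by demo ✓
(interview, lunch): interview overlapped-by lunch ✓
(standup, lunch): standup overlapped-by lunch ✓
(triage, lunch): triage overlapped-by lunch ✓
Count: 10.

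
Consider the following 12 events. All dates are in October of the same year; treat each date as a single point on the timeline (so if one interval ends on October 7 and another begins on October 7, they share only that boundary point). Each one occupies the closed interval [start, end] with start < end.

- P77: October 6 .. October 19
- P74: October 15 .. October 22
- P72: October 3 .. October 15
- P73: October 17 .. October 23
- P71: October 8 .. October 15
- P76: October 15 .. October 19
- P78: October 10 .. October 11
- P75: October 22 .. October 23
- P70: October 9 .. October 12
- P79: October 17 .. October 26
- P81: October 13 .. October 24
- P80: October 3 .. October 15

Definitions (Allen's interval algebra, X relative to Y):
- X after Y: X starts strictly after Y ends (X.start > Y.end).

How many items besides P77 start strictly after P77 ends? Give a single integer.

1

Target P77 = [October 6, October 19].
P70 [October 9, October 12] → during → no.
P71 [October 8, October 15] → during → no.
P72 [October 3, October 15] → overlaps → no.
P73 [October 17, October 23] → overlapped-by → no.
P74 [October 15, October 22] → overlapped-by → no.
P75 [October 22, October 23] → after → counts.
P76 [October 15, October 19] → finishes → no.
P78 [October 10, October 11] → during → no.
P79 [October 17, October 26] → overlapped-by → no.
P80 [October 3, October 15] → overlaps → no.
P81 [October 13, October 24] → overlapped-by → no.
Total: 1.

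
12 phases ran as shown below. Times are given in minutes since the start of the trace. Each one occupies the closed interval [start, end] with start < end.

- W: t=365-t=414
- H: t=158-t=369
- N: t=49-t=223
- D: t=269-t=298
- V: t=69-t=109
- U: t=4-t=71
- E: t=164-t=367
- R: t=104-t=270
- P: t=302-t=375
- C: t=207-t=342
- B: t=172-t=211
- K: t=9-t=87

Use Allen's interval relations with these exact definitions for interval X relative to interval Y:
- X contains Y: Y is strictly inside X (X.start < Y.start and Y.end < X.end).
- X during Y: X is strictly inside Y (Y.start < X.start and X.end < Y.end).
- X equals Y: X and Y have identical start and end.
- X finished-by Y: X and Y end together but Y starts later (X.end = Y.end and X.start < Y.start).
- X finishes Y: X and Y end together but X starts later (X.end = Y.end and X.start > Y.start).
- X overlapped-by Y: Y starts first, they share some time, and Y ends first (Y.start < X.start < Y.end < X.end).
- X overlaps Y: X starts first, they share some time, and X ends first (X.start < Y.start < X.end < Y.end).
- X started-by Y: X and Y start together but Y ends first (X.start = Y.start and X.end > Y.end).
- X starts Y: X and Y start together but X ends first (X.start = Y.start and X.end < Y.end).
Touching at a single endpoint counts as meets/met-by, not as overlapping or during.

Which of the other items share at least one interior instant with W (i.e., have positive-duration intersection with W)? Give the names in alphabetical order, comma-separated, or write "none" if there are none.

Target W = [t=365, t=414].
B [t=172, t=211] → before → no.
C [t=207, t=342] → before → no.
D [t=269, t=298] → before → no.
E [t=164, t=367] → overlaps → yes.
H [t=158, t=369] → overlaps → yes.
K [t=9, t=87] → before → no.
N [t=49, t=223] → before → no.
P [t=302, t=375] → overlaps → yes.
R [t=104, t=270] → before → no.
U [t=4, t=71] → before → no.
V [t=69, t=109] → before → no.
Result: E, H, P.

E, H, P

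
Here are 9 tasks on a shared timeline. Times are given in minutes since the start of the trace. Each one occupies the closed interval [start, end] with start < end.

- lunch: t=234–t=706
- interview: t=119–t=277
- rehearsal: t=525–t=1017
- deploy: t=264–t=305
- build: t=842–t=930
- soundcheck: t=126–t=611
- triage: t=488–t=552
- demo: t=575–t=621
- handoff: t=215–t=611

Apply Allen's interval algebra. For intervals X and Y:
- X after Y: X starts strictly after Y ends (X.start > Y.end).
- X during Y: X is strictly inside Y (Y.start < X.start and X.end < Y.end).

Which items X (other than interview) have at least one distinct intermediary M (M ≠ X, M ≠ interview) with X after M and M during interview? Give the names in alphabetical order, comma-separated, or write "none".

Target interview = [t=119, t=277].
Intermediaries M with M during interview: none.
Union: none.

none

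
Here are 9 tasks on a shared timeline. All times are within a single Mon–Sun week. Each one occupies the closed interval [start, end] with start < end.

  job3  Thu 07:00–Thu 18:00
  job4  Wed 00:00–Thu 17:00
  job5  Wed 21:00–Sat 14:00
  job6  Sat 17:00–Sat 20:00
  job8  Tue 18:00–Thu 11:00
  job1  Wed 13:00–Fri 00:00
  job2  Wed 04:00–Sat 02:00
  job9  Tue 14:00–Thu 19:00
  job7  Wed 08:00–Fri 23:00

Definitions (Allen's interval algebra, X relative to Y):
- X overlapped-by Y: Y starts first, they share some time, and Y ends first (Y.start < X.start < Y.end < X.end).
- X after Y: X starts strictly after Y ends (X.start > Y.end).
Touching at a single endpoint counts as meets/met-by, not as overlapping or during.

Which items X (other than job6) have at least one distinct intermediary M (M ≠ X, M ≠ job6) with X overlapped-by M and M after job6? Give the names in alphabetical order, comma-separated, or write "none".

none

Target job6 = [Sat 17:00, Sat 20:00].
Intermediaries M with M after job6: none.
Union: none.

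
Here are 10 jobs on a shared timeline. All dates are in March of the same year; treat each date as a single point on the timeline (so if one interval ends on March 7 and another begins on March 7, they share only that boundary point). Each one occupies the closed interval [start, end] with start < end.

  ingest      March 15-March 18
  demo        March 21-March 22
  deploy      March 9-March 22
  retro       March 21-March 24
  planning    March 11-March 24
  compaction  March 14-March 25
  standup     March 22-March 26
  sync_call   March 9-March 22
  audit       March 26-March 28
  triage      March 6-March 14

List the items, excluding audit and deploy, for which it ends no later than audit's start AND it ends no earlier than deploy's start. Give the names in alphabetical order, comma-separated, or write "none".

Conditions: its end is no later than audit's start (X.end <= March 26) AND its end is no earlier than deploy's start (X.end >= March 9).
compaction: end March 25 <= March 26? ✓; end March 25 >= March 9? ✓ → yes.
demo: end March 22 <= March 26? ✓; end March 22 >= March 9? ✓ → yes.
ingest: end March 18 <= March 26? ✓; end March 18 >= March 9? ✓ → yes.
planning: end March 24 <= March 26? ✓; end March 24 >= March 9? ✓ → yes.
retro: end March 24 <= March 26? ✓; end March 24 >= March 9? ✓ → yes.
standup: end March 26 <= March 26? ✓; end March 26 >= March 9? ✓ → yes.
sync_call: end March 22 <= March 26? ✓; end March 22 >= March 9? ✓ → yes.
triage: end March 14 <= March 26? ✓; end March 14 >= March 9? ✓ → yes.
Result: compaction, demo, ingest, planning, retro, standup, sync_call, triage.

compaction, demo, ingest, planning, retro, standup, sync_call, triage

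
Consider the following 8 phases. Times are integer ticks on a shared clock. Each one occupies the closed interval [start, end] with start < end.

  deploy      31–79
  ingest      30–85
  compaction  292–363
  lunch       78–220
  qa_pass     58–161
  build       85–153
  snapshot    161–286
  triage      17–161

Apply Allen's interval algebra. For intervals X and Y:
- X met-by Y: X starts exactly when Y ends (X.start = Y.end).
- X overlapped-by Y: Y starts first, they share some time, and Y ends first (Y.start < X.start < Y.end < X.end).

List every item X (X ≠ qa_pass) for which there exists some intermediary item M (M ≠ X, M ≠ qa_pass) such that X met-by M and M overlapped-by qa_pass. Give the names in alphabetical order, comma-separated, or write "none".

none

Target qa_pass = [58, 161].
Intermediaries M with M overlapped-by qa_pass: lunch.
Via lunch — items with X met-by lunch: none.
Union: none.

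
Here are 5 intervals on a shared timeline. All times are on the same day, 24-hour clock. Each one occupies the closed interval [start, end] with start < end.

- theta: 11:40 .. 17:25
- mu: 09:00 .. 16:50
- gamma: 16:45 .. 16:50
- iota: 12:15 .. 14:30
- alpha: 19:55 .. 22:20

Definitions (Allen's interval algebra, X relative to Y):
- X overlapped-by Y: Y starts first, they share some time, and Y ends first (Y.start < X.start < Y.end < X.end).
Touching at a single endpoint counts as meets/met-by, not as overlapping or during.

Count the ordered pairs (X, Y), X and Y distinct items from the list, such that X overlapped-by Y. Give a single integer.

1

Checking all 20 ordered pairs for relation 'overlapped-by'; matching pairs in alphabetical order:
(theta, mu): theta overlapped-by mu ✓
Count: 1.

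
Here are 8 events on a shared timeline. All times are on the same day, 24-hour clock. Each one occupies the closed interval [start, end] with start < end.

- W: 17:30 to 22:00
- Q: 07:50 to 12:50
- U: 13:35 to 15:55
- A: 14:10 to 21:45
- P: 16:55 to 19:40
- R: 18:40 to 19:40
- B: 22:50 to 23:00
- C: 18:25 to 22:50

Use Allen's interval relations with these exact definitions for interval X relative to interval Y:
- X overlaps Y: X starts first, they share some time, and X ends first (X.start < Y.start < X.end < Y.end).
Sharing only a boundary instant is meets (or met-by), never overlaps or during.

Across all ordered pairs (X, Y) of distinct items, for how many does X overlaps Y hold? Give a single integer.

6

Checking all 56 ordered pairs for relation 'overlaps'; matching pairs in alphabetical order:
(A, C): A overlaps C ✓
(A, W): A overlaps W ✓
(P, C): P overlaps C ✓
(P, W): P overlaps W ✓
(U, A): U overlaps A ✓
(W, C): W overlaps C ✓
Count: 6.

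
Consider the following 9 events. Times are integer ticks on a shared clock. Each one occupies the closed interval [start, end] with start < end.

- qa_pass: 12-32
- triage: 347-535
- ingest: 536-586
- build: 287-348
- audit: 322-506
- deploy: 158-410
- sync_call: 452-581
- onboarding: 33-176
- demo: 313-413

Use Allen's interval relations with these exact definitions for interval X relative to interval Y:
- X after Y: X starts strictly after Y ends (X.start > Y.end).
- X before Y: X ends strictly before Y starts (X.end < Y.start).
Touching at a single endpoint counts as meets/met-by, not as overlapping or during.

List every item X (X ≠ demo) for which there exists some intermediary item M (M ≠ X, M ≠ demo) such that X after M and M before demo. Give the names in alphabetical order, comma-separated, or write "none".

Target demo = [313, 413].
Intermediaries M with M before demo: onboarding, qa_pass.
Via onboarding — items with X after onboarding: audit, build, ingest, sync_call, triage.
Via qa_pass — items with X after qa_pass: audit, build, deploy, ingest, onboarding, sync_call, triage.
Union: audit, build, deploy, ingest, onboarding, sync_call, triage.

audit, build, deploy, ingest, onboarding, sync_call, triage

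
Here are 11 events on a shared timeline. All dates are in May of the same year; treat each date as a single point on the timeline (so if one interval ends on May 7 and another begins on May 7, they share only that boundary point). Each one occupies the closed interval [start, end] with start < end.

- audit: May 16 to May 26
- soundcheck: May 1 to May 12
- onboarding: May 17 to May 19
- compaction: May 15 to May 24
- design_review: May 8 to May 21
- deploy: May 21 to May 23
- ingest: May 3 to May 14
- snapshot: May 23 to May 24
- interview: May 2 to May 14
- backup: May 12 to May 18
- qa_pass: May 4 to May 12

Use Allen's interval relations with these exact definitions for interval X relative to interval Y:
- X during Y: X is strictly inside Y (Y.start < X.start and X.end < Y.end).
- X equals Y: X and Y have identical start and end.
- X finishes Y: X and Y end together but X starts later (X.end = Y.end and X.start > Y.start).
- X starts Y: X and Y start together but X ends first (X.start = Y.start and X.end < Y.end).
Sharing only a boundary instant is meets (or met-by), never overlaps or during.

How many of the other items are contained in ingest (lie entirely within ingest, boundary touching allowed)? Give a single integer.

Target ingest = [May 3, May 14].
audit [May 16, May 26] → after → no.
backup [May 12, May 18] → overlapped-by → no.
compaction [May 15, May 24] → after → no.
deploy [May 21, May 23] → after → no.
design_review [May 8, May 21] → overlapped-by → no.
interview [May 2, May 14] → finished-by → no.
onboarding [May 17, May 19] → after → no.
qa_pass [May 4, May 12] → during → counts.
snapshot [May 23, May 24] → after → no.
soundcheck [May 1, May 12] → overlaps → no.
Total: 1.

1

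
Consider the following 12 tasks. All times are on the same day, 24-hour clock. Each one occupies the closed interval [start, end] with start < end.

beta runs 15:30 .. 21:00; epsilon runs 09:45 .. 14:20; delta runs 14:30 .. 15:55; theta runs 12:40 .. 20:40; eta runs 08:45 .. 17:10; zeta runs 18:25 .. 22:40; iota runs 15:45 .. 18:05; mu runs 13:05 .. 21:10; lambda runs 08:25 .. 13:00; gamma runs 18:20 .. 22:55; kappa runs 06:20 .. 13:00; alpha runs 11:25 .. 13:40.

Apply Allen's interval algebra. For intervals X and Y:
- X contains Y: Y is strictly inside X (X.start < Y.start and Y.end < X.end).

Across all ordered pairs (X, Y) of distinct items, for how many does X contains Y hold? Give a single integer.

11

Checking all 132 ordered pairs for relation 'contains'; matching pairs in alphabetical order:
(beta, iota): beta contains iota ✓
(epsilon, alpha): epsilon contains alpha ✓
(eta, alpha): eta contains alpha ✓
(eta, delta): eta contains delta ✓
(eta, epsilon): eta contains epsilon ✓
(gamma, zeta): gamma contains zeta ✓
(mu, beta): mu contains beta ✓
(mu, delta): mu contains delta ✓
(mu, iota): mu contains iota ✓
(theta, delta): theta contains delta ✓
(theta, iota): theta contains iota ✓
Count: 11.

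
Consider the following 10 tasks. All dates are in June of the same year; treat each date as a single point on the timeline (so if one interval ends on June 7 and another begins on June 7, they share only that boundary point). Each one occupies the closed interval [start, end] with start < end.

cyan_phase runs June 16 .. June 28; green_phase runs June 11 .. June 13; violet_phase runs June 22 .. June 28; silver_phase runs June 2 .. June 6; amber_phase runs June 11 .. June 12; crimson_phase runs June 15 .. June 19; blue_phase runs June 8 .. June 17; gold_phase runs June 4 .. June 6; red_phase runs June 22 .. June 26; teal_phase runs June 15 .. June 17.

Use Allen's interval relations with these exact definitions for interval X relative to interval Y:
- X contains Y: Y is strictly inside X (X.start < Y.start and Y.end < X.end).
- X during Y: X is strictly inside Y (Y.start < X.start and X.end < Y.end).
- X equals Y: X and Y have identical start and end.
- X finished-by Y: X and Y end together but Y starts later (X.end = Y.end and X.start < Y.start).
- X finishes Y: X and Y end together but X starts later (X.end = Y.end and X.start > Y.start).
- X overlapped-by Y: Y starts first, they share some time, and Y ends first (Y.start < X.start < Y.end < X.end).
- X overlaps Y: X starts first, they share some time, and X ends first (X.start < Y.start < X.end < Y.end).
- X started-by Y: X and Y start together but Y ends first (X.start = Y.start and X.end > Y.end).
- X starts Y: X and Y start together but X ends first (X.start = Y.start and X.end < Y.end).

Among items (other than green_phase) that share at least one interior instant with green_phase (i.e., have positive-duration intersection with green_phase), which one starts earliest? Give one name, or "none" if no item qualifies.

Target green_phase = [June 11, June 13].
amber_phase [June 11, June 12] → starts → candidate.
blue_phase [June 8, June 17] → contains → candidate.
crimson_phase [June 15, June 19] → after → excluded.
cyan_phase [June 16, June 28] → after → excluded.
gold_phase [June 4, June 6] → before → excluded.
red_phase [June 22, June 26] → after → excluded.
silver_phase [June 2, June 6] → before → excluded.
teal_phase [June 15, June 17] → after → excluded.
violet_phase [June 22, June 28] → after → excluded.
Among candidates, earliest start is June 8 → blue_phase.

blue_phase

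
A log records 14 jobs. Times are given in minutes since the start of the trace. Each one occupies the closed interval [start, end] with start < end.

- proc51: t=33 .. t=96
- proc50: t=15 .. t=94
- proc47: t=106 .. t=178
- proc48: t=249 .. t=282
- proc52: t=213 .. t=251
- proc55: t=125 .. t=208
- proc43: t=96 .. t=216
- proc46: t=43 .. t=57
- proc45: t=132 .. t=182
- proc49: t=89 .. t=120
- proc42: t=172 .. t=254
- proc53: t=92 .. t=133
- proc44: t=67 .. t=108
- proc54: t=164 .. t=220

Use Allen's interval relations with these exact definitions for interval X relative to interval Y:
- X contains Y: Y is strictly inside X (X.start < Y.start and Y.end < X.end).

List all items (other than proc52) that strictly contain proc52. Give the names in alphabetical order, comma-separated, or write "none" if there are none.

Target proc52 = [t=213, t=251].
proc42 [t=172, t=254] → contains → yes.
proc43 [t=96, t=216] → overlaps → no.
proc44 [t=67, t=108] → before → no.
proc45 [t=132, t=182] → before → no.
proc46 [t=43, t=57] → before → no.
proc47 [t=106, t=178] → before → no.
proc48 [t=249, t=282] → overlapped-by → no.
proc49 [t=89, t=120] → before → no.
proc50 [t=15, t=94] → before → no.
proc51 [t=33, t=96] → before → no.
proc53 [t=92, t=133] → before → no.
proc54 [t=164, t=220] → overlaps → no.
proc55 [t=125, t=208] → before → no.
Result: proc42.

proc42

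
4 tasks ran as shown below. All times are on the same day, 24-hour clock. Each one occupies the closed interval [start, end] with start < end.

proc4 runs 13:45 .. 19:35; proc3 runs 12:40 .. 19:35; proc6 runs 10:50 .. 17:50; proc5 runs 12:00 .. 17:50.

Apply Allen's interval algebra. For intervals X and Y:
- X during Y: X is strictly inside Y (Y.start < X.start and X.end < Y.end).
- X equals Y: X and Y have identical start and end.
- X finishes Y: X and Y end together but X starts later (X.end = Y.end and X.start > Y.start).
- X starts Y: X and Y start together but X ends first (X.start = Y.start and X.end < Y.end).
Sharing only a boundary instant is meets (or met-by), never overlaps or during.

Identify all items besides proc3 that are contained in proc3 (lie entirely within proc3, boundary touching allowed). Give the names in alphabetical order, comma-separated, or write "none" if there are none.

Target proc3 = [12:40, 19:35].
proc4 [13:45, 19:35] → finishes → yes.
proc5 [12:00, 17:50] → overlaps → no.
proc6 [10:50, 17:50] → overlaps → no.
Result: proc4.

proc4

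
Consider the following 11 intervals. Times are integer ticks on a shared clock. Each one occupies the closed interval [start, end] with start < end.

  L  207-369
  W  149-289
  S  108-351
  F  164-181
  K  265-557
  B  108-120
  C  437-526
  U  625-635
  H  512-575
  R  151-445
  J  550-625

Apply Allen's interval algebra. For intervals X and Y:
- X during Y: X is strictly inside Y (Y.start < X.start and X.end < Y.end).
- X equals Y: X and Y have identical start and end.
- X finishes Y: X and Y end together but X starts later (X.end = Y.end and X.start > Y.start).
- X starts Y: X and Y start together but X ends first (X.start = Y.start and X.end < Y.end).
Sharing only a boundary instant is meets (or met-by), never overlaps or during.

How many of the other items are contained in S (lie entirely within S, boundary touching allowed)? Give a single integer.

Target S = [108, 351].
B [108, 120] → starts → counts.
C [437, 526] → after → no.
F [164, 181] → during → counts.
H [512, 575] → after → no.
J [550, 625] → after → no.
K [265, 557] → overlapped-by → no.
L [207, 369] → overlapped-by → no.
R [151, 445] → overlapped-by → no.
U [625, 635] → after → no.
W [149, 289] → during → counts.
Total: 3.

3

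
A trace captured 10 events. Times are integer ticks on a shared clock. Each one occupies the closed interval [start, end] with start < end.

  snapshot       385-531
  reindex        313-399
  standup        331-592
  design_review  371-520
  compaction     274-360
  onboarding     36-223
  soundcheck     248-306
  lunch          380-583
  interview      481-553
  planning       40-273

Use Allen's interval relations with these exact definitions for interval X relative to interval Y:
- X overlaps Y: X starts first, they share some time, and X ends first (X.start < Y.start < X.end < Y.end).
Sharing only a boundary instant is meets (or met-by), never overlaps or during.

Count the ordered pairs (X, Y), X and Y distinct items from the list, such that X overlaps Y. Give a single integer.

Checking all 90 ordered pairs for relation 'overlaps'; matching pairs in alphabetical order:
(compaction, reindex): compaction overlaps reindex ✓
(compaction, standup): compaction overlaps standup ✓
(design_review, interview): design_review overlaps interview ✓
(design_review, lunch): design_review overlaps lunch ✓
(design_review, snapshot): design_review overlaps snapshot ✓
(onboarding, planning): onboarding overlaps planning ✓
(planning, soundcheck): planning overlaps soundcheck ✓
(reindex, design_review): reindex overlaps design_review ✓
(reindex, lunch): reindex overlaps lunch ✓
(reindex, snapshot): reindex overlaps snapshot ✓
(reindex, standup): reindex overlaps standup ✓
(snapshot, interview): snapshot overlaps interview ✓
(soundcheck, compaction): soundcheck overlaps compaction ✓
Count: 13.

13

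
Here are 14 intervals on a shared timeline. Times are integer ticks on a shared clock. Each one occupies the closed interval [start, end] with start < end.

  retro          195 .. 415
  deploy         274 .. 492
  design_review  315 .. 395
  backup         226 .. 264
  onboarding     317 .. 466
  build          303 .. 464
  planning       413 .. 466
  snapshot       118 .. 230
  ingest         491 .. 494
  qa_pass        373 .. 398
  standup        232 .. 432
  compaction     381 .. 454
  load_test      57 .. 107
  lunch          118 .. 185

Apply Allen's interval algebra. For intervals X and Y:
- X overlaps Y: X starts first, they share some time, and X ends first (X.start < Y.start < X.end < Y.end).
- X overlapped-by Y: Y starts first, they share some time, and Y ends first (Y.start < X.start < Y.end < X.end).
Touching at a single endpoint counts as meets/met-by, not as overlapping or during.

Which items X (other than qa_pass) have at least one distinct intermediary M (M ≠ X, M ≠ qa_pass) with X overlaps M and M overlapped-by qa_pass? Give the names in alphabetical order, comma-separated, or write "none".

Target qa_pass = [373, 398].
Intermediaries M with M overlapped-by qa_pass: compaction.
Via compaction — items with X overlaps compaction: design_review, retro, standup.
Union: design_review, retro, standup.

design_review, retro, standup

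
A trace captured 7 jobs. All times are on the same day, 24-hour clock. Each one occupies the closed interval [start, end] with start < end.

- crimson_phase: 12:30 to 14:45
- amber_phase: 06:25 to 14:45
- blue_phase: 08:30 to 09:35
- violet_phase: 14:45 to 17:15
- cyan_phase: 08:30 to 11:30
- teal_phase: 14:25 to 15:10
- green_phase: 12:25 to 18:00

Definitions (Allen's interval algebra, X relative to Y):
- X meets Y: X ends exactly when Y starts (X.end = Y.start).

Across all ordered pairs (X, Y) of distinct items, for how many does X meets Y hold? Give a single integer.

2

Checking all 42 ordered pairs for relation 'meets'; matching pairs in alphabetical order:
(amber_phase, violet_phase): amber_phase meets violet_phase ✓
(crimson_phase, violet_phase): crimson_phase meets violet_phase ✓
Count: 2.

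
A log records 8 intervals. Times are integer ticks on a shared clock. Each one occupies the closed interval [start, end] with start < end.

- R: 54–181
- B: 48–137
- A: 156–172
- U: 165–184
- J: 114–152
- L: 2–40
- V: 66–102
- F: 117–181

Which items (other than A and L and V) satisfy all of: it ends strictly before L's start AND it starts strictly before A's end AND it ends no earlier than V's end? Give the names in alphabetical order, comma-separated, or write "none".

Conditions: its end is strictly before L's start (X.end < 2) AND its start is strictly before A's end (X.start < 172) AND its end is no earlier than V's end (X.end >= 102).
B: end 137 < 2? ✗; start 48 < 172? ✓; end 137 >= 102? ✓ → no.
F: end 181 < 2? ✗; start 117 < 172? ✓; end 181 >= 102? ✓ → no.
J: end 152 < 2? ✗; start 114 < 172? ✓; end 152 >= 102? ✓ → no.
R: end 181 < 2? ✗; start 54 < 172? ✓; end 181 >= 102? ✓ → no.
U: end 184 < 2? ✗; start 165 < 172? ✓; end 184 >= 102? ✓ → no.
Result: none.

none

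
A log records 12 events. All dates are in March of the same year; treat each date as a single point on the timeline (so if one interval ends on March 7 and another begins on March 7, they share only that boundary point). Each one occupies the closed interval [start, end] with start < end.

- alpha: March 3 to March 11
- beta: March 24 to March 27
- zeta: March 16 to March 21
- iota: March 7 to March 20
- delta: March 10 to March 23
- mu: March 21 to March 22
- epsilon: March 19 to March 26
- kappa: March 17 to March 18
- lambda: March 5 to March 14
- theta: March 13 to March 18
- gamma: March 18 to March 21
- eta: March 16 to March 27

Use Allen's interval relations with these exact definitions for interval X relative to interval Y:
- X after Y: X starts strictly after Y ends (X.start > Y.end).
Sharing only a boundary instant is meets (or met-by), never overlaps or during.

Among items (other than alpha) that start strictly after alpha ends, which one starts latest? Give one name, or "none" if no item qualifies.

Target alpha = [March 3, March 11].
beta [March 24, March 27] → after → candidate.
delta [March 10, March 23] → overlapped-by → excluded.
epsilon [March 19, March 26] → after → candidate.
eta [March 16, March 27] → after → candidate.
gamma [March 18, March 21] → after → candidate.
iota [March 7, March 20] → overlapped-by → excluded.
kappa [March 17, March 18] → after → candidate.
lambda [March 5, March 14] → overlapped-by → excluded.
mu [March 21, March 22] → after → candidate.
theta [March 13, March 18] → after → candidate.
zeta [March 16, March 21] → after → candidate.
Among candidates, latest start is March 24 → beta.

beta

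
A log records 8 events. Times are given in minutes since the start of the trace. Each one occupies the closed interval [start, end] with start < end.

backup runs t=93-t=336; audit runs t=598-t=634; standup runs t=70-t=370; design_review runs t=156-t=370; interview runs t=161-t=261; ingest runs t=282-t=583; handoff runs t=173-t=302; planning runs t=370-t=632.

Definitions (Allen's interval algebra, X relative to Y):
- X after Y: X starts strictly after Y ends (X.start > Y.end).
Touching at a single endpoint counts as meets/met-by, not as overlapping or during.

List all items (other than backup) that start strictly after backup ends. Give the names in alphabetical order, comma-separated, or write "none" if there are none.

audit, planning

Target backup = [t=93, t=336].
audit [t=598, t=634] → after → yes.
design_review [t=156, t=370] → overlapped-by → no.
handoff [t=173, t=302] → during → no.
ingest [t=282, t=583] → overlapped-by → no.
interview [t=161, t=261] → during → no.
planning [t=370, t=632] → after → yes.
standup [t=70, t=370] → contains → no.
Result: audit, planning.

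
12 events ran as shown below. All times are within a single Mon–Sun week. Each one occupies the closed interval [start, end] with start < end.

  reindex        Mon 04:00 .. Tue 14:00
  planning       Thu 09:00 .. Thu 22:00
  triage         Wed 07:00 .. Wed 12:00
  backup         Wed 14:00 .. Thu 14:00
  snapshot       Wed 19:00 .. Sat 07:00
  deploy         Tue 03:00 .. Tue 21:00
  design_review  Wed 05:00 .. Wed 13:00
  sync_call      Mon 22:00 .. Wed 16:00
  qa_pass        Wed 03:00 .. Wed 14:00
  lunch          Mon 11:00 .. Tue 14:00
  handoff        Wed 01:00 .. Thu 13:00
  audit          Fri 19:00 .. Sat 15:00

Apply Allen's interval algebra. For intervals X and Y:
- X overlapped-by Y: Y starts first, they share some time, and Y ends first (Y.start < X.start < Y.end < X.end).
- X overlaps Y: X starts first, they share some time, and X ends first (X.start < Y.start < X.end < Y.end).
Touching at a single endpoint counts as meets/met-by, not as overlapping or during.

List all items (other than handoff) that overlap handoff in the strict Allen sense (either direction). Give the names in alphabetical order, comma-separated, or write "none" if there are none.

backup, planning, snapshot, sync_call

Target handoff = [Wed 01:00, Thu 13:00].
audit [Fri 19:00, Sat 15:00] → after → no.
backup [Wed 14:00, Thu 14:00] → overlapped-by → yes.
deploy [Tue 03:00, Tue 21:00] → before → no.
design_review [Wed 05:00, Wed 13:00] → during → no.
lunch [Mon 11:00, Tue 14:00] → before → no.
planning [Thu 09:00, Thu 22:00] → overlapped-by → yes.
qa_pass [Wed 03:00, Wed 14:00] → during → no.
reindex [Mon 04:00, Tue 14:00] → before → no.
snapshot [Wed 19:00, Sat 07:00] → overlapped-by → yes.
sync_call [Mon 22:00, Wed 16:00] → overlaps → yes.
triage [Wed 07:00, Wed 12:00] → during → no.
Result: backup, planning, snapshot, sync_call.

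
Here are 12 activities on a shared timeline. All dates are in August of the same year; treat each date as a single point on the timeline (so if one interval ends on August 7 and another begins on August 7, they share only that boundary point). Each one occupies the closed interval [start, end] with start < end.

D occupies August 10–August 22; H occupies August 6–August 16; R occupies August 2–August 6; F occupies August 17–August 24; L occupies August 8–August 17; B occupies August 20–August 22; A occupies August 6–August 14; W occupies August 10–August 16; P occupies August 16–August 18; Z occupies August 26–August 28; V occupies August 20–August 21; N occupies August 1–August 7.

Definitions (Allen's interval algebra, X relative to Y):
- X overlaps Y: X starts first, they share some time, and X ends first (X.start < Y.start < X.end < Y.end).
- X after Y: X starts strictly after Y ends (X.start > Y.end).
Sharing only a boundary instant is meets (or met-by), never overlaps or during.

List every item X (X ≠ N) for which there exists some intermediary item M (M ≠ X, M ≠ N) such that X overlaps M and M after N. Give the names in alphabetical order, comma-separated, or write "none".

Target N = [August 1, August 7].
Intermediaries M with M after N: B, D, F, L, P, V, W, Z.
Via B — items with X overlaps B: none.
Via D — items with X overlaps D: A, H, L.
Via F — items with X overlaps F: D, P.
Via L — items with X overlaps L: A, H.
Via P — items with X overlaps P: L.
Via V — items with X overlaps V: none.
Via W — items with X overlaps W: A.
Via Z — items with X overlaps Z: none.
Union: A, D, H, L, P.

A, D, H, L, P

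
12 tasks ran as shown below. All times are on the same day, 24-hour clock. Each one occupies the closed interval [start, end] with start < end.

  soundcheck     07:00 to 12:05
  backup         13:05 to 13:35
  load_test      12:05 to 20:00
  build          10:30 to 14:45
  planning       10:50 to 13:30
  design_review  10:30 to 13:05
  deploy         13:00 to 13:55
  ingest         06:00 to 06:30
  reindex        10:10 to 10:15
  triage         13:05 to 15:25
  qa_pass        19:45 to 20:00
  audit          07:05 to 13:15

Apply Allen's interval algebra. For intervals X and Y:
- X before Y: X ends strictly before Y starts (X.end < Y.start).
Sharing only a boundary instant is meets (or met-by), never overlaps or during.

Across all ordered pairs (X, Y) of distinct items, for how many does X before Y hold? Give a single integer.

30

Checking all 132 ordered pairs for relation 'before'; matching pairs in alphabetical order:
(audit, qa_pass): audit before qa_pass ✓
(backup, qa_pass): backup before qa_pass ✓
(build, qa_pass): build before qa_pass ✓
(deploy, qa_pass): deploy before qa_pass ✓
(design_review, qa_pass): design_review before qa_pass ✓
(ingest, audit): ingest before audit ✓
(ingest, backup): ingest before backup ✓
(ingest, build): ingest before build ✓
(ingest, deploy): ingest before deploy ✓
(ingest, design_review): ingest before design_review ✓
(ingest, load_test): ingest before load_test ✓
(ingest, planning): ingest before planning ✓
(ingest, qa_pass): ingest before qa_pass ✓
(ingest, reindex): ingest before reindex ✓
(ingest, soundcheck): ingest before soundcheck ✓
(ingest, triage): ingest before triage ✓
(planning, qa_pass): planning before qa_pass ✓
(reindex, backup): reindex before backup ✓
(reindex, build): reindex before build ✓
(reindex, deploy): reindex before deploy ✓
(reindex, design_review): reindex before design_review ✓
(reindex, load_test): reindex before load_test ✓
(reindex, planning): reindex before planning ✓
(reindex, qa_pass): reindex before qa_pass ✓
... plus 6 further pairs not listed.
Count: 30.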